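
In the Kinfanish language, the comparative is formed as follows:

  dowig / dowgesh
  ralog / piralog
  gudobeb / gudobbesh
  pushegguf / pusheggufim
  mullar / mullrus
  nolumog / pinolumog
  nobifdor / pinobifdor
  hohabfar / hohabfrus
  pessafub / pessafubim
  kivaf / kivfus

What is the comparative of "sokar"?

pushegguf and kivaf both end in -f yet inflect differently (pusheggufim, kivfus), so the final letter is not what conditions the rule; the last vowel is.
"sokar" has last vowel 'a'. The stems whose last vowel is 'a' (kivaf → kivfus, hohabfar → hohabfrus, mullar → mullrus) delete the last vowel and add -us.
The other patterns: stems whose last vowel is 'u' add -im; stems whose last vowel is 'o' add the prefix pi-; stems whose last vowel is 'e' or 'i' delete the last vowel and add -esh.
So sokar → sokrus.

sokrus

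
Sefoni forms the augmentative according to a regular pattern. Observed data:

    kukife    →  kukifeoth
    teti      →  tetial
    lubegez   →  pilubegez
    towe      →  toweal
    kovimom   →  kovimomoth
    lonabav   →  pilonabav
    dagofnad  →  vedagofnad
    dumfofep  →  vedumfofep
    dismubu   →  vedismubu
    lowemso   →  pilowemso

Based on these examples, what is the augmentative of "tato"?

tatoal

towe and kukife both end in -e yet inflect differently (toweal, kukifeoth), so the final letter is not what conditions the rule; the first letter is.
"tato" begins with t-. The stems beginning with t- (towe → toweal, teti → tetial) add -al.
So tato → tatoal.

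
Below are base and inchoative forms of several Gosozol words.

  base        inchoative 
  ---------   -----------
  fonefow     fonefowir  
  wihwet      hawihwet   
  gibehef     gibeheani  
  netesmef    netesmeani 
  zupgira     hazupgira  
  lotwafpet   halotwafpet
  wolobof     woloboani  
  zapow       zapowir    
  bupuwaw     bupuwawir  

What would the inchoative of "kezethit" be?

hakezethit

fonefow and wolobof both have last vowel 'o' yet inflect differently (fonefowir, woloboani), so the last vowel is not what conditions the rule; the final letter is.
"kezethit" ends in -t. The stems ending in -t (lotwafpet → halotwafpet, wihwet → hawihwet) add the prefix ha-.
The other patterns: stems ending in -w add -ir; stems ending in -f drop the final letter and add -ani.
So kezethit → hakezethit.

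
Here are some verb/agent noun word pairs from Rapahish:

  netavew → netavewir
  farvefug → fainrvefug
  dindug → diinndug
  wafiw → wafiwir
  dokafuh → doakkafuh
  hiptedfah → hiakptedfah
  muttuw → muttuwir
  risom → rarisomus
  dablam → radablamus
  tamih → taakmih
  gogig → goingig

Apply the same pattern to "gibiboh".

giakbiboh

"gibiboh" ends in -h. The stems ending in -h (dokafuh → doakkafuh, hiptedfah → hiakptedfah, tamih → taakmih) insert -ak- after the first vowel.
The other patterns: stems ending in -w add -ir; stems ending in -m add ra- … -us around the stem; stems ending in -g insert -in- after the first vowel.
So gibiboh → giakbiboh.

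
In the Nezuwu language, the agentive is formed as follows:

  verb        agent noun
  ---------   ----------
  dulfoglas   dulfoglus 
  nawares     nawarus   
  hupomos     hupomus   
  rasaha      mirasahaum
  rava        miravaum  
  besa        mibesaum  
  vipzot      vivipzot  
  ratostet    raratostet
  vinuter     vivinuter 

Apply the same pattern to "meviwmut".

memeviwmut

dulfoglas and rasaha both have last vowel 'a' yet inflect differently (dulfoglus, mirasahaum), so the last vowel is not what conditions the rule; the final letter is.
"meviwmut" ends in -t. The stems ending in -t (vipzot → vivipzot, ratostet → raratostet) repeat the first consonant+vowel as a prefix.
So meviwmut → memeviwmut.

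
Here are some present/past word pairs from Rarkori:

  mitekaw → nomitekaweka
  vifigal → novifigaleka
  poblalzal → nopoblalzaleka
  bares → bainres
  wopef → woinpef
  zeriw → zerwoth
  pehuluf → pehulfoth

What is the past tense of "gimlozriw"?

gimlozrwoth

mitekaw and zeriw both end in -w yet inflect differently (nomitekaweka, zerwoth), so the final letter is not what conditions the rule; the last vowel is.
"gimlozriw" has last vowel 'i'. The one such stem in the data (zeriw → zerwoth) deletes the last vowel and adds -oth (as does pehuluf), so the same rule applies.
So gimlozriw → gimlozrwoth.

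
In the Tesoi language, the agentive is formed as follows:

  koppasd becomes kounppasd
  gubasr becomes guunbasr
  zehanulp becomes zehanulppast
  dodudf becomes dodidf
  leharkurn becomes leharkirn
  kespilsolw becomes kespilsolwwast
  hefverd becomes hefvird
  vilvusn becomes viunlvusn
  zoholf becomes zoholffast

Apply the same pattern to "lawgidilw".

lawgidilwwast

vilvusn and leharkurn both end in -n yet inflect differently (viunlvusn, leharkirn), so the final letter is not what conditions the rule; the second-to-last letter is.
"lawgidilw" has second-to-last letter 'l'. The stems whose second-to-last letter is 'l' (kespilsolw → kespilsolwwast, zehanulp → zehanulppast, zoholf → zoholffast) double the final consonant and add -ast.
The other patterns: stems whose second-to-last letter is 's' insert -un- after the first vowel; stems whose second-to-last letter is 'd' or 'r' change the last vowel to 'i'.
So lawgidilw → lawgidilwwast.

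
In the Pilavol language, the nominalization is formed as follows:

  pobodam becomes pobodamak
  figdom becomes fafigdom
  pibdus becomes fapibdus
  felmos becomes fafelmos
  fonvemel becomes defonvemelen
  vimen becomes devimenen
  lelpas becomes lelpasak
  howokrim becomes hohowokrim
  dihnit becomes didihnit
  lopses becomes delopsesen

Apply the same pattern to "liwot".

faliwot

"liwot" has last vowel 'o'. The stems whose last vowel is 'o' (felmos → fafelmos, figdom → fafigdom) add the prefix fa-.
So liwot → faliwot.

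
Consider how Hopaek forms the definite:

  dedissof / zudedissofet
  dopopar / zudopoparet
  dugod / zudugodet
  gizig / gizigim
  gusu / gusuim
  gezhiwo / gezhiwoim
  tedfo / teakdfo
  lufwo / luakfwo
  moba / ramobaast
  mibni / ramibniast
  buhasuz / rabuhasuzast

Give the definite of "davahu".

zudavahuet

"davahu" begins with d-. The stems beginning with d- (dedissof → zudedissofet, dopopar → zudopoparet, dugod → zudugodet) add zu- … -et around the stem.
So davahu → zudavahuet.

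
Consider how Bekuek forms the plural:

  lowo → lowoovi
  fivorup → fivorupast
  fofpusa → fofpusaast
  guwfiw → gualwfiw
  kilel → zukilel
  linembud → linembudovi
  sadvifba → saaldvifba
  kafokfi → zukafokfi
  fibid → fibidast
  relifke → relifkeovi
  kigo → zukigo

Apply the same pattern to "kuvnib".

lowo and kigo both end in -o yet inflect differently (lowoovi, zukigo), so the final letter is not what conditions the rule; the first letter is.
"kuvnib" begins with k-. The stems beginning with k- (kafokfi → zukafokfi, kilel → zukilel, kigo → zukigo) add the prefix zu-.
So kuvnib → zukuvnib.

zukuvnib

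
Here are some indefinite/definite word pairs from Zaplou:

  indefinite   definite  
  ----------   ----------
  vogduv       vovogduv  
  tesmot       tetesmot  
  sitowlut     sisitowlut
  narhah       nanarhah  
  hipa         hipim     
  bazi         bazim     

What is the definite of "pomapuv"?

narhah and hipa both have last vowel 'a' yet inflect differently (nanarhah, hipim), so the last vowel is not what conditions the rule; whether the stem ends in a vowel or a consonant is.
"pomapuv" ends in a consonant. The stems ending in a consonant (vogduv → vovogduv, tesmot → tetesmot, sitowlut → sisitowlut) repeat the first consonant+vowel as a prefix.
The other pattern: stems ending in a vowel drop the final letter and add -im.
So pomapuv → popomapuv.

popomapuv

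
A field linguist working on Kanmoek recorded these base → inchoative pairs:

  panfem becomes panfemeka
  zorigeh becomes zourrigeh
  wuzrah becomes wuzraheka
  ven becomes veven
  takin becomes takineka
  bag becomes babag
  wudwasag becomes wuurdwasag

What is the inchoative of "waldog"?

"waldog" has 2 vowels. The stems with 2 vowels (wuzrah → wuzraheka, takin → takineka, panfem → panfemeka) add -eka.
The other patterns: stems with 1 vowel repeat the first consonant+vowel as a prefix; stems with 3 vowels insert -ur- after the first vowel.
So waldog → waldogeka.

waldogeka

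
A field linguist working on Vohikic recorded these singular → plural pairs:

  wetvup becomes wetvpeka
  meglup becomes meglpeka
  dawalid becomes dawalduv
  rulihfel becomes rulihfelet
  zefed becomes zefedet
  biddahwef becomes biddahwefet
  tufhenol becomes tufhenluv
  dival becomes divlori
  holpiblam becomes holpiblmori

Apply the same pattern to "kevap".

rulihfel and tufhenol both end in -l yet inflect differently (rulihfelet, tufhenluv), so the final letter is not what conditions the rule; the last vowel is.
"kevap" has last vowel 'a'. The stems whose last vowel is 'a' (dival → divlori, holpiblam → holpiblmori) delete the last vowel and add -ori.
The other patterns: stems whose last vowel is 'u' delete the last vowel and add -eka; stems whose last vowel is 'e' add -et; stems whose last vowel is 'i' or 'o' delete the last vowel and add -uv.
So kevap → kevpori.

kevpori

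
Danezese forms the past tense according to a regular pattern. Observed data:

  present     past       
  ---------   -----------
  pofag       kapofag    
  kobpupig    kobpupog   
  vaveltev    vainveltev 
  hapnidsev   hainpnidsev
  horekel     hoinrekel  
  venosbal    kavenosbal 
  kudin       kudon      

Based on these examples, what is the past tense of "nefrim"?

nefrom

kobpupig and pofag both end in -g yet inflect differently (kobpupog, kapofag), so the final letter is not what conditions the rule; the last vowel is.
"nefrim" has last vowel 'i'. The stems whose last vowel is 'i' (kudin → kudon, kobpupig → kobpupog) change the last vowel to 'o'.
The other patterns: stems whose last vowel is 'e' insert -in- after the first vowel; stems whose last vowel is 'a' add the prefix ka-.
So nefrim → nefrom.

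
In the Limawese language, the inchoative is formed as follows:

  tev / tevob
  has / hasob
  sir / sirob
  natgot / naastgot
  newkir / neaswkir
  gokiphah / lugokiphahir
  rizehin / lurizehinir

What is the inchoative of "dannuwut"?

ludannuwutir

sir and newkir both end in -r yet inflect differently (sirob, neaswkir), so the final letter is not what conditions the rule; the number of vowels is.
"dannuwut" has 3 vowels. The stems with 3 vowels (gokiphah → lugokiphahir, rizehin → lurizehinir) add lu- … -ir around the stem.
The other patterns: stems with 1 vowel add -ob; stems with 2 vowels insert -as- after the first vowel.
So dannuwut → ludannuwutir.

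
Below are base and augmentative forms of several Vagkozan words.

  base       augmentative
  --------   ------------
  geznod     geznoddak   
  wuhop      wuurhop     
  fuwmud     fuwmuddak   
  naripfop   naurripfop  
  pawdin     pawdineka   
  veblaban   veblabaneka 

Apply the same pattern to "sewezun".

geznod and naripfop both have last vowel 'o' yet inflect differently (geznoddak, naurripfop), so the last vowel is not what conditions the rule; the final letter is.
"sewezun" ends in -n. The stems ending in -n (veblaban → veblabaneka, pawdin → pawdineka) add -eka.
The other patterns: stems ending in -d double the final consonant and add -ak; stems ending in -p insert -ur- after the first vowel.
So sewezun → sewezuneka.

sewezuneka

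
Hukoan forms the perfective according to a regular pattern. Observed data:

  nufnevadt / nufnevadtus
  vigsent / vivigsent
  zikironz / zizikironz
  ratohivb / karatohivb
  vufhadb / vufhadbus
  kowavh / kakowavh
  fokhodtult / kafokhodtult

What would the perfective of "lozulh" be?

kalozulh

fokhodtult and vigsent both end in -t yet inflect differently (kafokhodtult, vivigsent), so the final letter is not what conditions the rule; the second-to-last letter is.
"lozulh" has second-to-last letter 'l'. The one such stem in the data (fokhodtult → kafokhodtult) adds the prefix ka-, so the same rule applies.
The other patterns: stems whose second-to-last letter is 'n' repeat the first consonant+vowel as a prefix; stems whose second-to-last letter is 'd' add -us.
So lozulh → kalozulh.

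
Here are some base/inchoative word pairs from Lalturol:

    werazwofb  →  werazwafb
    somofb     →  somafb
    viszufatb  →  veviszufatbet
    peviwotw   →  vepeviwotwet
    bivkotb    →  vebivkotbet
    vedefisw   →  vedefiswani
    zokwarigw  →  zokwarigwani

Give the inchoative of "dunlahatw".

werazwofb and viszufatb both end in -b yet inflect differently (werazwafb, veviszufatbet), so the final letter is not what conditions the rule; the second-to-last letter is.
"dunlahatw" has second-to-last letter 't'. The stems whose second-to-last letter is 't' (viszufatb → veviszufatbet, peviwotw → vepeviwotwet, bivkotb → vebivkotbet) add ve- … -et around the stem.
So dunlahatw → vedunlahatwet.

vedunlahatwet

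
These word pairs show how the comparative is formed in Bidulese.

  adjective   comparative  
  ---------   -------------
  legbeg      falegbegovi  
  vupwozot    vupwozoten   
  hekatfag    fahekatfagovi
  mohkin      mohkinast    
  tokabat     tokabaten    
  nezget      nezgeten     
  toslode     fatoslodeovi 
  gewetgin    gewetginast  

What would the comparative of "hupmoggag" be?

fahupmoggagovi

"hupmoggag" ends in -g. The stems ending in -g (hekatfag → fahekatfagovi, legbeg → falegbegovi) add fa- … -ovi around the stem.
So hupmoggag → fahupmoggagovi.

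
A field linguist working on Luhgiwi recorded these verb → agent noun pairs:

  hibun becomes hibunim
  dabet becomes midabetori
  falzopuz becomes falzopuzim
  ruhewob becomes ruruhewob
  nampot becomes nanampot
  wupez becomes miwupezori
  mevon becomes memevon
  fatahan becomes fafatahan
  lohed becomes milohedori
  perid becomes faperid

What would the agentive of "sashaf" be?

fasashaf

hibun and mevon both end in -n yet inflect differently (hibunim, memevon), so the final letter is not what conditions the rule; the last vowel is.
"sashaf" has last vowel 'a'. The one such stem in the data (fatahan → fafatahan) adds the prefix fa-, so the same rule applies.
So sashaf → fasashaf.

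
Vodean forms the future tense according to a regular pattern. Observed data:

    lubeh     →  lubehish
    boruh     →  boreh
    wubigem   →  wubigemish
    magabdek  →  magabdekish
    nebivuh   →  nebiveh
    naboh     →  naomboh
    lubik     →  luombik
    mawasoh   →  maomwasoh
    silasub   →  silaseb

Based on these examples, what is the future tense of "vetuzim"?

lubik and magabdek both end in -k yet inflect differently (luombik, magabdekish), so the final letter is not what conditions the rule; the last vowel is.
"vetuzim" has last vowel 'i'. The one such stem in the data (lubik → luombik) inserts -om- after the first vowel (as do mawasoh, naboh), so the same rule applies.
The other patterns: stems whose last vowel is 'e' add -ish; stems whose last vowel is 'u' change the last vowel to 'e'.
So vetuzim → veomtuzim.

veomtuzim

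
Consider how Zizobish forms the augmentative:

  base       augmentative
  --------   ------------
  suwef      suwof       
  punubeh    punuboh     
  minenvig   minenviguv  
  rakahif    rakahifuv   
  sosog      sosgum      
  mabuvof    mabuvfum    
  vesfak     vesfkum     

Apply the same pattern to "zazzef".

suwef and rakahif both end in -f yet inflect differently (suwof, rakahifuv), so the final letter is not what conditions the rule; the last vowel is.
"zazzef" has last vowel 'e'. The stems whose last vowel is 'e' (suwef → suwof, punubeh → punuboh) change the last vowel to 'o'.
The other patterns: stems whose last vowel is 'i' add -uv; stems whose last vowel is 'a' or 'o' delete the last vowel and add -um.
So zazzef → zazzof.

zazzof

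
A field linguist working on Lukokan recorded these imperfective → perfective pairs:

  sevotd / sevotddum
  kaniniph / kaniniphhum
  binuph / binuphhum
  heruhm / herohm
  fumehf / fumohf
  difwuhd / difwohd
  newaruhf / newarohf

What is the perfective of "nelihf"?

difwuhd and sevotd both end in -d yet inflect differently (difwohd, sevotddum), so the final letter is not what conditions the rule; the second-to-last letter is.
"nelihf" has second-to-last letter 'h'. The stems whose second-to-last letter is 'h' (heruhm → herohm, newaruhf → newarohf, difwuhd → difwohd) change the last vowel to 'o'.
So nelihf → nelohf.

nelohf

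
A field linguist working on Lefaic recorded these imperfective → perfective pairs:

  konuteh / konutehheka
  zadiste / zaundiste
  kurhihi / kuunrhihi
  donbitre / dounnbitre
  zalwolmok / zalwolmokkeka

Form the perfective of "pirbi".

konuteh and zadiste both have last vowel 'e' yet inflect differently (konutehheka, zaundiste), so the last vowel is not what conditions the rule; whether the stem ends in a vowel or a consonant is.
"pirbi" ends in a vowel. The stems ending in a vowel (kurhihi → kuunrhihi, zadiste → zaundiste, donbitre → dounnbitre) insert -un- after the first vowel.
The other pattern: stems ending in a consonant double the final consonant and add -eka.
So pirbi → piunrbi.

piunrbi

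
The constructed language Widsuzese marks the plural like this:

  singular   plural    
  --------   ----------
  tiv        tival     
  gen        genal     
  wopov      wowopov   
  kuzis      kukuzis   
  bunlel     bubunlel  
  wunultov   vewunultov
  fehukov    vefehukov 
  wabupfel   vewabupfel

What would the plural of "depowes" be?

"depowes" has 3 vowels. The stems with 3 vowels (wunultov → vewunultov, fehukov → vefehukov, wabupfel → vewabupfel) add the prefix ve-.
The other patterns: stems with 1 vowel add -al; stems with 2 vowels repeat the first consonant+vowel as a prefix.
So depowes → vedepowes.

vedepowes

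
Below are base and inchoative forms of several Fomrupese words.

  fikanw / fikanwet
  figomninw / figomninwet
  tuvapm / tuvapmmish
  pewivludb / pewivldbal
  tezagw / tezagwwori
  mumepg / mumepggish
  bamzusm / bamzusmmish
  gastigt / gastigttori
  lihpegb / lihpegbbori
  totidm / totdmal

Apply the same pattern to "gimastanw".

totidm and tuvapm both end in -m yet inflect differently (totdmal, tuvapmmish), so the final letter is not what conditions the rule; the second-to-last letter is.
"gimastanw" has second-to-last letter 'n'. The stems whose second-to-last letter is 'n' (fikanw → fikanwet, figomninw → figomninwet) add -et.
The other patterns: stems whose second-to-last letter is 'd' delete the last vowel and add -al; stems whose second-to-last letter is 'p' or 's' double the final consonant and add -ish; stems whose second-to-last letter is 'g' double the final consonant and add -ori.
So gimastanw → gimastanwet.

gimastanwet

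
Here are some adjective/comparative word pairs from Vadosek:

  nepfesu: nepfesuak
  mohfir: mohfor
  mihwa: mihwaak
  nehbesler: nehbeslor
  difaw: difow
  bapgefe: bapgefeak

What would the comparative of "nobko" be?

difaw and mihwa both have last vowel 'a' yet inflect differently (difow, mihwaak), so the last vowel is not what conditions the rule; whether the stem ends in a vowel or a consonant is.
"nobko" ends in a vowel. The stems ending in a vowel (mihwa → mihwaak, nepfesu → nepfesuak, bapgefe → bapgefeak) add -ak.
So nobko → nobkoak.

nobkoak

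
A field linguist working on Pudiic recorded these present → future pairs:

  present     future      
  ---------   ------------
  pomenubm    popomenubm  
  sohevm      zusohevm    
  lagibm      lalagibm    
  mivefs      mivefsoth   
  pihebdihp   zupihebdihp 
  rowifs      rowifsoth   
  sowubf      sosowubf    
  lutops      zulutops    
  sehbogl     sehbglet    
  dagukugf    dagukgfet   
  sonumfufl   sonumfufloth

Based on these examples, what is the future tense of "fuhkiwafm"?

sehbogl and sonumfufl both end in -l yet inflect differently (sehbglet, sonumfufloth), so the final letter is not what conditions the rule; the second-to-last letter is.
"fuhkiwafm" has second-to-last letter 'f'. The stems whose second-to-last letter is 'f' (sonumfufl → sonumfufloth, mivefs → mivefsoth, rowifs → rowifsoth) add -oth.
The other patterns: stems whose second-to-last letter is 'g' delete the last vowel and add -et; stems whose second-to-last letter is 'b' repeat the first consonant+vowel as a prefix; stems whose second-to-last letter is 'h', 'p' or 'v' add the prefix zu-.
So fuhkiwafm → fuhkiwafmoth.

fuhkiwafmoth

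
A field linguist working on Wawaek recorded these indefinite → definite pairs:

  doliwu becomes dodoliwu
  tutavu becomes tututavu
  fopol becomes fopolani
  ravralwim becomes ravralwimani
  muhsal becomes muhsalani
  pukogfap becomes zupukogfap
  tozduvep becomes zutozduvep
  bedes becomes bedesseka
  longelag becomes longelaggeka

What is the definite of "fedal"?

fedalani

"fedal" ends in -l. The stems ending in -l (fopol → fopolani, muhsal → muhsalani) add -ani.
So fedal → fedalani.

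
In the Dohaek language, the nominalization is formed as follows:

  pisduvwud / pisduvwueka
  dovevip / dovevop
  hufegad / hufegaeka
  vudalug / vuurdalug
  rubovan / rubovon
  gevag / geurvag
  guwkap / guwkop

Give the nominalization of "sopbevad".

sopbevaeka

"sopbevad" ends in -d. The stems ending in -d (hufegad → hufegaeka, pisduvwud → pisduvwueka) drop the final letter and add -eka.
The other patterns: stems ending in -g insert -ur- after the first vowel; stems ending in -n or -p change the last vowel to 'o'.
So sopbevad → sopbevaeka.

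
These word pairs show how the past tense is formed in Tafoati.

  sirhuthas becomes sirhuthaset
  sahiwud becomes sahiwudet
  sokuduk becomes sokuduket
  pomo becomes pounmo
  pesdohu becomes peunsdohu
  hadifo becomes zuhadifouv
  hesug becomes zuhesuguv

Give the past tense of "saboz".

sabozet

"saboz" begins with s-. The stems beginning with s- (sirhuthas → sirhuthaset, sahiwud → sahiwudet, sokuduk → sokuduket) add -et.
The other patterns: stems beginning with p- insert -un- after the first vowel; stems beginning with h- add zu- … -uv around the stem.
So saboz → sabozet.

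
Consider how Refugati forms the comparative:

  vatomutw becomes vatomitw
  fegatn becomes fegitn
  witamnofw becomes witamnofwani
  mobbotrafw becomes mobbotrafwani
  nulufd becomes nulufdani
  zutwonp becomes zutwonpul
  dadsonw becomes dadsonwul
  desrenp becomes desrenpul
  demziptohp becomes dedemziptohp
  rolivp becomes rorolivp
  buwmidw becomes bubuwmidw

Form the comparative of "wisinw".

wisinwul

vatomutw and witamnofw both end in -w yet inflect differently (vatomitw, witamnofwani), so the final letter is not what conditions the rule; the second-to-last letter is.
"wisinw" has second-to-last letter 'n'. The stems whose second-to-last letter is 'n' (zutwonp → zutwonpul, dadsonw → dadsonwul, desrenp → desrenpul) add -ul.
The other patterns: stems whose second-to-last letter is 't' change the last vowel to 'i'; stems whose second-to-last letter is 'f' add -ani; stems whose second-to-last letter is 'd', 'h' or 'v' repeat the first consonant+vowel as a prefix.
So wisinw → wisinwul.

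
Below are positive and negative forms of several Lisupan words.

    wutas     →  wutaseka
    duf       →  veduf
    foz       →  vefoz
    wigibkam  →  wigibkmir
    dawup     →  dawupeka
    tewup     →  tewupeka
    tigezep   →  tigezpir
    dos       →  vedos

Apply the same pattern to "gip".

dos and wutas both end in -s yet inflect differently (vedos, wutaseka), so the final letter is not what conditions the rule; the number of vowels is.
"gip" has 1 vowel. The stems with 1 vowel (dos → vedos, duf → veduf, foz → vefoz) add the prefix ve-.
The other patterns: stems with 2 vowels add -eka; stems with 3 vowels delete the last vowel and add -ir.
So gip → vegip.

vegip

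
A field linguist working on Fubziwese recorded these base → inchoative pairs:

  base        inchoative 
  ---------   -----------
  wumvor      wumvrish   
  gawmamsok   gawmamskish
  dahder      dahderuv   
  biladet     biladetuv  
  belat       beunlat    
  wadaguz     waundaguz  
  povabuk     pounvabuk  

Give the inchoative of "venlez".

wumvor and dahder both end in -r yet inflect differently (wumvrish, dahderuv), so the final letter is not what conditions the rule; the last vowel is.
"venlez" has last vowel 'e'. The stems whose last vowel is 'e' (dahder → dahderuv, biladet → biladetuv) add -uv.
So venlez → venlezuv.

venlezuv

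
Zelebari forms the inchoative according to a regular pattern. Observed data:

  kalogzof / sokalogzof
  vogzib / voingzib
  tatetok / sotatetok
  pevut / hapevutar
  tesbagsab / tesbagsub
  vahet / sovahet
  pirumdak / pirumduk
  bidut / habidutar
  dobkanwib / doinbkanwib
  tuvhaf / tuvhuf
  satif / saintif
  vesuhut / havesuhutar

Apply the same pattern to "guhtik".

guinhtik

satif and tuvhaf both end in -f yet inflect differently (saintif, tuvhuf), so the final letter is not what conditions the rule; the last vowel is.
"guhtik" has last vowel 'i'. The stems whose last vowel is 'i' (vogzib → voingzib, dobkanwib → doinbkanwib, satif → saintif) insert -in- after the first vowel.
So guhtik → guinhtik.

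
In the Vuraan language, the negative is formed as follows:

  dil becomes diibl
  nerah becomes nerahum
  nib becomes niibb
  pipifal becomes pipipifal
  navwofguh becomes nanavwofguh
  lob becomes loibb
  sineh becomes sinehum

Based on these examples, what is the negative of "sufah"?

sufahum

dil and pipifal both end in -l yet inflect differently (diibl, pipipifal), so the final letter is not what conditions the rule; the number of vowels is.
"sufah" has 2 vowels. The stems with 2 vowels (nerah → nerahum, sineh → sinehum) add -um.
So sufah → sufahum.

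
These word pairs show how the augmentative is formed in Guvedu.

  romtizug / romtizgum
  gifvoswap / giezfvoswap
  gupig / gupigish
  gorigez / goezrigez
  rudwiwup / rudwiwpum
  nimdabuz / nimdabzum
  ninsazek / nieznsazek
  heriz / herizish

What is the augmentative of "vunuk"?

vunkum

romtizug and gupig both end in -g yet inflect differently (romtizgum, gupigish), so the final letter is not what conditions the rule; the last vowel is.
"vunuk" has last vowel 'u'. The stems whose last vowel is 'u' (romtizug → romtizgum, nimdabuz → nimdabzum, rudwiwup → rudwiwpum) delete the last vowel and add -um.
So vunuk → vunkum.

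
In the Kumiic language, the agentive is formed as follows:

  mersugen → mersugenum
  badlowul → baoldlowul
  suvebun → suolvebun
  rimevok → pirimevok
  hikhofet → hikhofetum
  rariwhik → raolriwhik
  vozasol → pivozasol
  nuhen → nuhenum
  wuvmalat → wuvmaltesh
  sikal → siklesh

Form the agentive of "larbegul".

laolrbegul

"larbegul" has last vowel 'u'. The stems whose last vowel is 'u' (suvebun → suolvebun, badlowul → baoldlowul) insert -ol- after the first vowel.
The other patterns: stems whose last vowel is 'e' add -um; stems whose last vowel is 'o' add the prefix pi-; stems whose last vowel is 'a' delete the last vowel and add -esh.
So larbegul → laolrbegul.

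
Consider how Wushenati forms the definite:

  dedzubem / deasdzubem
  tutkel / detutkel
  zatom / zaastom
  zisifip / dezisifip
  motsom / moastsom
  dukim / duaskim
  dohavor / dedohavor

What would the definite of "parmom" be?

motsom and dohavor both have last vowel 'o' yet inflect differently (moastsom, dedohavor), so the last vowel is not what conditions the rule; the final letter is.
"parmom" ends in -m. The stems ending in -m (motsom → moastsom, zatom → zaastom, dukim → duaskim) insert -as- after the first vowel.
So parmom → paasrmom.

paasrmom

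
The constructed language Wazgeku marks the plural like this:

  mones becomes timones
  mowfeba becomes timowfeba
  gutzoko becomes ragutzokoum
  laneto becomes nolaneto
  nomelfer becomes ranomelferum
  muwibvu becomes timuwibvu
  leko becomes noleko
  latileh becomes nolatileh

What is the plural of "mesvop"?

timesvop

laneto and gutzoko both end in -o yet inflect differently (nolaneto, ragutzokoum), so the final letter is not what conditions the rule; the first letter is.
"mesvop" begins with m-. The stems beginning with m- (mones → timones, mowfeba → timowfeba, muwibvu → timuwibvu) add the prefix ti-.
The other patterns: stems beginning with l- add the prefix no-; stems beginning with g- or n- add ra- … -um around the stem.
So mesvop → timesvop.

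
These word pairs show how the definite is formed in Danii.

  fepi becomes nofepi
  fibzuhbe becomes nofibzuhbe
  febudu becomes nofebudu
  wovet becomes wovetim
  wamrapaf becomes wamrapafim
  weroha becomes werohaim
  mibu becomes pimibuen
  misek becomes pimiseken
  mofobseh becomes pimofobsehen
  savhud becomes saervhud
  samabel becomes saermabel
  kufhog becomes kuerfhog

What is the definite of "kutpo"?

febudu and mibu both end in -u yet inflect differently (nofebudu, pimibuen), so the final letter is not what conditions the rule; the first letter is.
"kutpo" begins with k-. The one such stem in the data (kufhog → kuerfhog) inserts -er- after the first vowel (as do savhud, samabel), so the same rule applies.
So kutpo → kuertpo.

kuertpo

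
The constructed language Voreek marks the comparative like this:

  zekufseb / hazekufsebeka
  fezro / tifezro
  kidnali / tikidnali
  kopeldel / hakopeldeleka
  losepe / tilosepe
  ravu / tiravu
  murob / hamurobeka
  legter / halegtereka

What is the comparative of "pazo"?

tipazo

"pazo" ends in a vowel. The stems ending in a vowel (fezro → tifezro, ravu → tiravu, kidnali → tikidnali) add the prefix ti-.
The other pattern: stems ending in a consonant add ha- … -eka around the stem.
So pazo → tipazo.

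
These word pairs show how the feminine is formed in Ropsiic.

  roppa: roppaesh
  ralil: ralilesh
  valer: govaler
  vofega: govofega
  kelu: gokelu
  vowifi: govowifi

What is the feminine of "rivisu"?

rivisuesh

roppa and vofega both end in -a yet inflect differently (roppaesh, govofega), so the final letter is not what conditions the rule; the first letter is.
"rivisu" begins with r-. The stems beginning with r- (roppa → roppaesh, ralil → ralilesh) add -esh.
The other pattern: stems beginning with k- or v- add the prefix go-.
So rivisu → rivisuesh.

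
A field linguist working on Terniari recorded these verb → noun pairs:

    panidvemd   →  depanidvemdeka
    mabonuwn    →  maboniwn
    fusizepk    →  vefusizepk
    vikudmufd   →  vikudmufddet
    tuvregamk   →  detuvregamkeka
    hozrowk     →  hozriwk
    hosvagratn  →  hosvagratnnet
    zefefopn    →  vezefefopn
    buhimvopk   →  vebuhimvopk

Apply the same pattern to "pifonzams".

"pifonzams" has second-to-last letter 'm'. The stems whose second-to-last letter is 'm' (panidvemd → depanidvemdeka, tuvregamk → detuvregamkeka) add de- … -eka around the stem.
The other patterns: stems whose second-to-last letter is 'w' change the last vowel to 'i'; stems whose second-to-last letter is 'p' add the prefix ve-; stems whose second-to-last letter is 'f' or 't' double the final consonant and add -et.
So pifonzams → depifonzamseka.

depifonzamseka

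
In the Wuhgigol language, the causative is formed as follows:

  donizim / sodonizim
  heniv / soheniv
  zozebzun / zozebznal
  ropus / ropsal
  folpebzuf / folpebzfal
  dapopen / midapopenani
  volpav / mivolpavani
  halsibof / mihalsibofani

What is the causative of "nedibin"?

sonedibin

"nedibin" has last vowel 'i'. The stems whose last vowel is 'i' (donizim → sodonizim, heniv → soheniv) add the prefix so-.
The other patterns: stems whose last vowel is 'u' delete the last vowel and add -al; stems whose last vowel is 'a', 'e' or 'o' add mi- … -ani around the stem.
So nedibin → sonedibin.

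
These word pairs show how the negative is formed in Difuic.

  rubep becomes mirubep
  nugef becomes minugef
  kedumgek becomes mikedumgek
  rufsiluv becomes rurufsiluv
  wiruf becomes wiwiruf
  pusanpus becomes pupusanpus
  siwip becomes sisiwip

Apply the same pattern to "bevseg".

nugef and wiruf both end in -f yet inflect differently (minugef, wiwiruf), so the final letter is not what conditions the rule; the last vowel is.
"bevseg" has last vowel 'e'. The stems whose last vowel is 'e' (rubep → mirubep, nugef → minugef, kedumgek → mikedumgek) add the prefix mi-.
The other pattern: stems whose last vowel is 'i' or 'u' repeat the first consonant+vowel as a prefix.
So bevseg → mibevseg.

mibevseg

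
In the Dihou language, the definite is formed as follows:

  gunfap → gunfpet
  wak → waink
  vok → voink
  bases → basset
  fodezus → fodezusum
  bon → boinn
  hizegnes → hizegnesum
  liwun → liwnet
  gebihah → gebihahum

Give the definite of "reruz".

rerzet

bon and liwun both end in -n yet inflect differently (boinn, liwnet), so the final letter is not what conditions the rule; the number of vowels is.
"reruz" has 2 vowels. The stems with 2 vowels (gunfap → gunfpet, liwun → liwnet, bases → basset) delete the last vowel and add -et.
So reruz → rerzet.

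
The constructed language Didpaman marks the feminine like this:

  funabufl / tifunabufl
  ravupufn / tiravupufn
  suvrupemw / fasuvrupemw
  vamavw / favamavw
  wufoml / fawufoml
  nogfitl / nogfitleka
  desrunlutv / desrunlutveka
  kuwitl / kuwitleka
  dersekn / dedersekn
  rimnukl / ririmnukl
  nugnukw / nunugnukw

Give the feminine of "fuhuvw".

fafuhuvw

funabufl and wufoml both end in -l yet inflect differently (tifunabufl, fawufoml), so the final letter is not what conditions the rule; the second-to-last letter is.
"fuhuvw" has second-to-last letter 'v'. The one such stem in the data (vamavw → favamavw) adds the prefix fa-, so the same rule applies.
The other patterns: stems whose second-to-last letter is 'f' add the prefix ti-; stems whose second-to-last letter is 't' add -eka; stems whose second-to-last letter is 'k' repeat the first consonant+vowel as a prefix.
So fuhuvw → fafuhuvw.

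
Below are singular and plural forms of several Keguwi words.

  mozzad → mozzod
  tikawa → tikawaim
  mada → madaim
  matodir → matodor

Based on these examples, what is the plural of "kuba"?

mada and mozzad both have last vowel 'a' yet inflect differently (madaim, mozzod), so the last vowel is not what conditions the rule; the final letter is.
"kuba" ends in -a. The stems ending in -a (mada → madaim, tikawa → tikawaim) add -im.
The other pattern: stems ending in -d or -r change the last vowel to 'o'.
So kuba → kubaim.

kubaim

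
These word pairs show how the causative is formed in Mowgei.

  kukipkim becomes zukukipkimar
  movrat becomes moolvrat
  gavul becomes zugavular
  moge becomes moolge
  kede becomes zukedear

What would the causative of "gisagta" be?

moge and kede both end in -e yet inflect differently (moolge, zukedear), so the final letter is not what conditions the rule; the first letter is.
"gisagta" begins with g-. The one such stem in the data (gavul → zugavular) adds zu- … -ar around the stem, so the same rule applies.
The other pattern: stems beginning with m- insert -ol- after the first vowel.
So gisagta → zugisagtaar.

zugisagtaar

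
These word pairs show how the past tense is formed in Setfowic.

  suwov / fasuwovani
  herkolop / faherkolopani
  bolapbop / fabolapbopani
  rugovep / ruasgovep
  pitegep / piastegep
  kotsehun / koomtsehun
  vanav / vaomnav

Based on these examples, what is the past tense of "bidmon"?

fabidmonani

"bidmon" has last vowel 'o'. The stems whose last vowel is 'o' (suwov → fasuwovani, herkolop → faherkolopani, bolapbop → fabolapbopani) add fa- … -ani around the stem.
So bidmon → fabidmonani.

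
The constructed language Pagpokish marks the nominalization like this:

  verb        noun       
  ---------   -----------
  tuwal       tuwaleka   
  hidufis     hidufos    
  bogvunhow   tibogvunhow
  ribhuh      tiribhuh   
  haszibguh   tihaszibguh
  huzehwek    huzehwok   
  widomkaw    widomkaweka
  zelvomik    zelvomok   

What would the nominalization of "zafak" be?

"zafak" has last vowel 'a'. The stems whose last vowel is 'a' (widomkaw → widomkaweka, tuwal → tuwaleka) add -eka.
So zafak → zafakeka.

zafakeka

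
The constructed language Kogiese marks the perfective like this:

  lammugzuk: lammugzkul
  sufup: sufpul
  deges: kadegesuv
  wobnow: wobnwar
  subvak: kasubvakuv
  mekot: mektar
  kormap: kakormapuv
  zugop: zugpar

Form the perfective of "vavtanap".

zugop and sufup both end in -p yet inflect differently (zugpar, sufpul), so the final letter is not what conditions the rule; the last vowel is.
"vavtanap" has last vowel 'a'. The stems whose last vowel is 'a' (kormap → kakormapuv, subvak → kasubvakuv) add ka- … -uv around the stem.
So vavtanap → kavavtanapuv.

kavavtanapuv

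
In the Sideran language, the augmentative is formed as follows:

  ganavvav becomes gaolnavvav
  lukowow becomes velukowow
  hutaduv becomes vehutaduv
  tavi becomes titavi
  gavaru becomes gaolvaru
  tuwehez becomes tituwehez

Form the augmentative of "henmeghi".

vehenmeghi

ganavvav and hutaduv both end in -v yet inflect differently (gaolnavvav, vehutaduv), so the final letter is not what conditions the rule; the first letter is.
"henmeghi" begins with h-. The one such stem in the data (hutaduv → vehutaduv) adds the prefix ve-, so the same rule applies.
So henmeghi → vehenmeghi.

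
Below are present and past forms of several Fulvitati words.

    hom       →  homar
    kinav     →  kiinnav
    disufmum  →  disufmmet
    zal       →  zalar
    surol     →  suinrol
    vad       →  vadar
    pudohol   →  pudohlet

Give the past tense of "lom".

"lom" has 1 vowel. The stems with 1 vowel (vad → vadar, hom → homar, zal → zalar) add -ar.
The other patterns: stems with 2 vowels insert -in- after the first vowel; stems with 3 vowels delete the last vowel and add -et.
So lom → lomar.

lomar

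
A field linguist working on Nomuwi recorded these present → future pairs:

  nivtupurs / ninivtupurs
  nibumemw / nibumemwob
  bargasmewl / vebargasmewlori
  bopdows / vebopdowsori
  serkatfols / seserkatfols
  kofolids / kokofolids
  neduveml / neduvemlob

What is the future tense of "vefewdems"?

neduveml and bargasmewl both end in -l yet inflect differently (neduvemlob, vebargasmewlori), so the final letter is not what conditions the rule; the second-to-last letter is.
"vefewdems" has second-to-last letter 'm'. The stems whose second-to-last letter is 'm' (nibumemw → nibumemwob, neduveml → neduvemlob) add -ob.
The other patterns: stems whose second-to-last letter is 'w' add ve- … -ori around the stem; stems whose second-to-last letter is 'd', 'l' or 'r' repeat the first consonant+vowel as a prefix.
So vefewdems → vefewdemsob.

vefewdemsob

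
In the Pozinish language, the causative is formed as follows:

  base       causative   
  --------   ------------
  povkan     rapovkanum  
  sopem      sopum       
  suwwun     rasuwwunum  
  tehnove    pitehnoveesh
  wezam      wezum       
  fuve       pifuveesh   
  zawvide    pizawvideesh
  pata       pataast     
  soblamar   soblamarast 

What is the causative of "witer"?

witerast

pata and povkan both have last vowel 'a' yet inflect differently (pataast, rapovkanum), so the last vowel is not what conditions the rule; the final letter is.
"witer" ends in -r. The one such stem in the data (soblamar → soblamarast) adds -ast, so the same rule applies.
So witer → witerast.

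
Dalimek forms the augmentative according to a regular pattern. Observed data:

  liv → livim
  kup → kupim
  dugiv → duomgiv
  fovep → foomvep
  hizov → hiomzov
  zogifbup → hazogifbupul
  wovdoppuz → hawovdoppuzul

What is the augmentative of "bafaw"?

liv and dugiv both end in -v yet inflect differently (livim, duomgiv), so the final letter is not what conditions the rule; the number of vowels is.
"bafaw" has 2 vowels. The stems with 2 vowels (dugiv → duomgiv, fovep → foomvep, hizov → hiomzov) insert -om- after the first vowel.
The other patterns: stems with 1 vowel add -im; stems with 3 vowels add ha- … -ul around the stem.
So bafaw → baomfaw.

baomfaw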